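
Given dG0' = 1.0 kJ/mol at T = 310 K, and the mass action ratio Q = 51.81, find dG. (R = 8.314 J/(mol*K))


dG = dG0' + RT * ln(Q) / 1000
dG = 1.0 + 8.314 * 310 * ln(51.81) / 1000
dG = 11.1743 kJ/mol

11.1743 kJ/mol


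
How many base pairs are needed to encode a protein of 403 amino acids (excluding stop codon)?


Each amino acid = 1 codon = 3 bp
bp = 403 * 3 = 1209 bp

1209 bp


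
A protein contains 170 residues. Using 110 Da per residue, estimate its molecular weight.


MW = n_residues * 110 Da
MW = 170 * 110
MW = 18700 Da

18700 Da


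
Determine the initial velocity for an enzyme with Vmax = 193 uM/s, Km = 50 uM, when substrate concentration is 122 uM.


v = Vmax * [S] / (Km + [S])
v = 193 * 122 / (50 + 122)
v = 136.8953 uM/s

136.8953 uM/s


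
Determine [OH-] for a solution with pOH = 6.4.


[OH-] = 10^(-pOH)
[OH-] = 10^(-6.4)
[OH-] = 3.981e-07 M

3.981e-07 M


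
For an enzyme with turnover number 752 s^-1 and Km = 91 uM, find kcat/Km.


Catalytic efficiency = kcat / Km
= 752 / 91
= 8.2637 uM^-1*s^-1

8.2637 uM^-1*s^-1


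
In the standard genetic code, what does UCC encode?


Standard genetic code lookup.
Codon UCC -> Ser

Ser


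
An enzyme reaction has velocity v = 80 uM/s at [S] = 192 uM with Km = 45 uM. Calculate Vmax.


Vmax = v * (Km + [S]) / [S]
Vmax = 80 * (45 + 192) / 192
Vmax = 98.75 uM/s

98.75 uM/s


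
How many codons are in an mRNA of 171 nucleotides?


codons = nucleotides / 3
codons = 171 / 3 = 57

57


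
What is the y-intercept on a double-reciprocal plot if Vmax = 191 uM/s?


y-intercept = 1/Vmax
= 1/191
= 0.0052 s/uM

0.0052 s/uM


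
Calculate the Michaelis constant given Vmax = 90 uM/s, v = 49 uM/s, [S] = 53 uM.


Km = [S] * (Vmax - v) / v
Km = 53 * (90 - 49) / 49
Km = 44.3469 uM

44.3469 uM


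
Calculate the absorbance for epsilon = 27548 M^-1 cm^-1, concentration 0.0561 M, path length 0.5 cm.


A = epsilon * c * l
A = 27548 * 0.0561 * 0.5
A = 772.7214

772.7214


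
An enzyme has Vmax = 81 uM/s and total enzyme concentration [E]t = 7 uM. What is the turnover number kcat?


kcat = Vmax / [E]t
kcat = 81 / 7
kcat = 11.5714 s^-1

11.5714 s^-1


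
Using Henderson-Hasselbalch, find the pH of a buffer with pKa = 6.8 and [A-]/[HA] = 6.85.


pH = pKa + log10([A-]/[HA])
pH = 6.8 + log10(6.85)
pH = 7.6357

7.6357


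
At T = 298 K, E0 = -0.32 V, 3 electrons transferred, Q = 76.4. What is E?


E = E0 - (RT/nF) * ln(Q)
E = -0.32 - (8.314 * 298 / (3 * 96485)) * ln(76.4)
E = -0.3571 V

-0.3571 V


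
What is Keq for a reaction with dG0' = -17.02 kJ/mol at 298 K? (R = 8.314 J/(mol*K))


Keq = exp(-dG0 * 1000 / (R * T))
Keq = exp(-(-17.02) * 1000 / (8.314 * 298))
Keq = 962.5912

962.5912


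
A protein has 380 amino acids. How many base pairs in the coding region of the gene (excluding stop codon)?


Each amino acid = 1 codon = 3 bp
bp = 380 * 3 = 1140 bp

1140 bp


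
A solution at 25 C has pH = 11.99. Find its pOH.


pOH = 14 - pH
pOH = 14 - 11.99
pOH = 2.01

2.01


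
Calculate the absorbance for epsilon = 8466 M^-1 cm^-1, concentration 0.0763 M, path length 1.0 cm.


A = epsilon * c * l
A = 8466 * 0.0763 * 1.0
A = 645.9558

645.9558


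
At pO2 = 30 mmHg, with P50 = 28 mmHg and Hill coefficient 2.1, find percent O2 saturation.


Y = pO2^n / (P50^n + pO2^n)
Y = 30^2.1 / (28^2.1 + 30^2.1)
Y = 53.62%

53.62%


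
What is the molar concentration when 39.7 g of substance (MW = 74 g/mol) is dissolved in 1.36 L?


C = (mass / MW) / volume
C = (39.7 / 74) / 1.36
C = 0.3945 M

0.3945 M


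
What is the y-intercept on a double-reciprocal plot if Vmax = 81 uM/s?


y-intercept = 1/Vmax
= 1/81
= 0.0123 s/uM

0.0123 s/uM


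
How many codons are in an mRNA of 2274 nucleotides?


codons = nucleotides / 3
codons = 2274 / 3 = 758

758


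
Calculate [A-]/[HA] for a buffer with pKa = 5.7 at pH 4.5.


[A-]/[HA] = 10^(pH - pKa)
= 10^(4.5 - 5.7)
= 0.0631

0.0631


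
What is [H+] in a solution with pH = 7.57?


[H+] = 10^(-pH)
[H+] = 10^(-7.57)
[H+] = 2.692e-08 M

2.692e-08 M


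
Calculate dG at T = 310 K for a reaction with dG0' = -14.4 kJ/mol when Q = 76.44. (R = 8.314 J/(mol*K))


dG = dG0' + RT * ln(Q) / 1000
dG = -14.4 + 8.314 * 310 * ln(76.44) / 1000
dG = -3.2233 kJ/mol

-3.2233 kJ/mol


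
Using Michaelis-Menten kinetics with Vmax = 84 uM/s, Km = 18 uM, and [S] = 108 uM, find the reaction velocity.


v = Vmax * [S] / (Km + [S])
v = 84 * 108 / (18 + 108)
v = 72.0 uM/s

72.0 uM/s


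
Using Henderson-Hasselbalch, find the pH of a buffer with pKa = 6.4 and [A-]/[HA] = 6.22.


pH = pKa + log10([A-]/[HA])
pH = 6.4 + log10(6.22)
pH = 7.1938

7.1938


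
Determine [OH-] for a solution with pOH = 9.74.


[OH-] = 10^(-pOH)
[OH-] = 10^(-9.74)
[OH-] = 1.820e-10 M

1.820e-10 M


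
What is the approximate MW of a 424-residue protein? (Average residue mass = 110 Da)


MW = n_residues * 110 Da
MW = 424 * 110
MW = 46640 Da

46640 Da


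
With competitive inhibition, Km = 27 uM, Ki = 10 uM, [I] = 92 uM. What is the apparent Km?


Km_app = Km * (1 + [I]/Ki)
Km_app = 27 * (1 + 92/10)
Km_app = 275.4 uM

275.4 uM


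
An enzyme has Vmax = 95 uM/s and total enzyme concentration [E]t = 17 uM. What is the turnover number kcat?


kcat = Vmax / [E]t
kcat = 95 / 17
kcat = 5.5882 s^-1

5.5882 s^-1


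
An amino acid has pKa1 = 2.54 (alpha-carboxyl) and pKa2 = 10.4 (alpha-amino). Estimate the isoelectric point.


pI = (pKa1 + pKa2) / 2
pI = (2.54 + 10.4) / 2
pI = 6.47

6.47


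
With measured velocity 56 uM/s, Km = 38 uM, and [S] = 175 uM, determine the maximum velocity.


Vmax = v * (Km + [S]) / [S]
Vmax = 56 * (38 + 175) / 175
Vmax = 68.16 uM/s

68.16 uM/s


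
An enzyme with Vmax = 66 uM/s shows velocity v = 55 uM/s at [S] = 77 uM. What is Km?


Km = [S] * (Vmax - v) / v
Km = 77 * (66 - 55) / 55
Km = 15.4 uM

15.4 uM


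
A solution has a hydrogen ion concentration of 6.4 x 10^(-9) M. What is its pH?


pH = -log10([H+])
pH = -log10(6.4 x 10^(-9))
pH = 8.1938

8.1938


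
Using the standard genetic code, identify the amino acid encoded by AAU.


Standard genetic code lookup.
Codon AAU -> Asn

Asn


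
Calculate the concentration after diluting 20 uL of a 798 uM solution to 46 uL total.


C2 = C1 * V1 / V2
C2 = 798 * 20 / 46
C2 = 346.9565 uM

346.9565 uM


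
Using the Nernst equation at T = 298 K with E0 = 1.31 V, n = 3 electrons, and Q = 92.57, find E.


E = E0 - (RT/nF) * ln(Q)
E = 1.31 - (8.314 * 298 / (3 * 96485)) * ln(92.57)
E = 1.2712 V

1.2712 V


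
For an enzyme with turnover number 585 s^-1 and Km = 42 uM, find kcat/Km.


Catalytic efficiency = kcat / Km
= 585 / 42
= 13.9286 uM^-1*s^-1

13.9286 uM^-1*s^-1


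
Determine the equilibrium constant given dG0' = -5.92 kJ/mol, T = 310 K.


Keq = exp(-dG0 * 1000 / (R * T))
Keq = exp(-(-5.92) * 1000 / (8.314 * 310))
Keq = 9.9437

9.9437


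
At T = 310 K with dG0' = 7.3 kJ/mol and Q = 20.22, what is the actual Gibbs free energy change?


dG = dG0' + RT * ln(Q) / 1000
dG = 7.3 + 8.314 * 310 * ln(20.22) / 1000
dG = 15.0492 kJ/mol

15.0492 kJ/mol


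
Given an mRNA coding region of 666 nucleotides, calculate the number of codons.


codons = nucleotides / 3
codons = 666 / 3 = 222

222


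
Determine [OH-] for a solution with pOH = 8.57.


[OH-] = 10^(-pOH)
[OH-] = 10^(-8.57)
[OH-] = 2.692e-09 M

2.692e-09 M


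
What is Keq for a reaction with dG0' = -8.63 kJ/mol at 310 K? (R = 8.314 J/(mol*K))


Keq = exp(-dG0 * 1000 / (R * T))
Keq = exp(-(-8.63) * 1000 / (8.314 * 310))
Keq = 28.4575

28.4575


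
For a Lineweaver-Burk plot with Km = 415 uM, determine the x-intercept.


x-intercept = -1/Km
= -1/415
= -0.0024 1/uM

-0.0024 1/uM


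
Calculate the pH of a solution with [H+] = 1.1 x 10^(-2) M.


pH = -log10([H+])
pH = -log10(1.1 x 10^(-2))
pH = 1.9586

1.9586


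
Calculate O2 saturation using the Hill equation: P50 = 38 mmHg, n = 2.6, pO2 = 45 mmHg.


Y = pO2^n / (P50^n + pO2^n)
Y = 45^2.6 / (38^2.6 + 45^2.6)
Y = 60.82%

60.82%


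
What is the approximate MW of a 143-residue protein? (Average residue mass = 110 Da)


MW = n_residues * 110 Da
MW = 143 * 110
MW = 15730 Da

15730 Da


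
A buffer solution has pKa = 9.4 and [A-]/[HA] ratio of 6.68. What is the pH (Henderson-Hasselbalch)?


pH = pKa + log10([A-]/[HA])
pH = 9.4 + log10(6.68)
pH = 10.2248

10.2248


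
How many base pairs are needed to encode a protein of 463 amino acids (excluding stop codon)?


Each amino acid = 1 codon = 3 bp
bp = 463 * 3 = 1389 bp

1389 bp


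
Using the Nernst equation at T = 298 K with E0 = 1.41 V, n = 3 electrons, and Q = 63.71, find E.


E = E0 - (RT/nF) * ln(Q)
E = 1.41 - (8.314 * 298 / (3 * 96485)) * ln(63.71)
E = 1.3744 V

1.3744 V


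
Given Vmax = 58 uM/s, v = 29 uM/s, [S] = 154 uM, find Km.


Km = [S] * (Vmax - v) / v
Km = 154 * (58 - 29) / 29
Km = 154.0 uM

154.0 uM


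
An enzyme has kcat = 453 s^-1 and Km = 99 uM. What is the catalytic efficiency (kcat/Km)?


Catalytic efficiency = kcat / Km
= 453 / 99
= 4.5758 uM^-1*s^-1

4.5758 uM^-1*s^-1


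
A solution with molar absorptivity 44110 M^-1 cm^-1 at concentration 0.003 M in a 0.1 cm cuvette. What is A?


A = epsilon * c * l
A = 44110 * 0.003 * 0.1
A = 13.233

13.233


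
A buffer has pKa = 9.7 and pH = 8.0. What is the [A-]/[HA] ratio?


[A-]/[HA] = 10^(pH - pKa)
= 10^(8.0 - 9.7)
= 0.02

0.02


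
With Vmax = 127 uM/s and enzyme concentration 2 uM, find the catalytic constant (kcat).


kcat = Vmax / [E]t
kcat = 127 / 2
kcat = 63.5 s^-1

63.5 s^-1


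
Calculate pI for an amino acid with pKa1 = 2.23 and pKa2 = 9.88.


pI = (pKa1 + pKa2) / 2
pI = (2.23 + 9.88) / 2
pI = 6.055

6.055


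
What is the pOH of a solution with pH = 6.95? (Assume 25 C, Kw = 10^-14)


pOH = 14 - pH
pOH = 14 - 6.95
pOH = 7.05

7.05


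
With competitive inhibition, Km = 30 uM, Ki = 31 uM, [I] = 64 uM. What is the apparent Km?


Km_app = Km * (1 + [I]/Ki)
Km_app = 30 * (1 + 64/31)
Km_app = 91.9355 uM

91.9355 uM


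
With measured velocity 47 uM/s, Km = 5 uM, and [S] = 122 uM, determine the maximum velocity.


Vmax = v * (Km + [S]) / [S]
Vmax = 47 * (5 + 122) / 122
Vmax = 48.9262 uM/s

48.9262 uM/s


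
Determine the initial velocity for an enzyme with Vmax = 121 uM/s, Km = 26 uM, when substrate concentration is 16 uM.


v = Vmax * [S] / (Km + [S])
v = 121 * 16 / (26 + 16)
v = 46.0952 uM/s

46.0952 uM/s


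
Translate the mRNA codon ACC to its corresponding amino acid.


Standard genetic code lookup.
Codon ACC -> Thr

Thr


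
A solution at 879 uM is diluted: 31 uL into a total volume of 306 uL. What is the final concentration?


C2 = C1 * V1 / V2
C2 = 879 * 31 / 306
C2 = 89.049 uM

89.049 uM


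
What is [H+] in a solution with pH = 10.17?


[H+] = 10^(-pH)
[H+] = 10^(-10.17)
[H+] = 6.761e-11 M

6.761e-11 M


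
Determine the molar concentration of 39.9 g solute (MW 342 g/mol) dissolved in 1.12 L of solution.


C = (mass / MW) / volume
C = (39.9 / 342) / 1.12
C = 0.1042 M

0.1042 M


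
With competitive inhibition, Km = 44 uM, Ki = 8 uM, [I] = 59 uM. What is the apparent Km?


Km_app = Km * (1 + [I]/Ki)
Km_app = 44 * (1 + 59/8)
Km_app = 368.5 uM

368.5 uM


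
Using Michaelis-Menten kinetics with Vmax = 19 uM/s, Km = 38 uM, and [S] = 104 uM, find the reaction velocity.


v = Vmax * [S] / (Km + [S])
v = 19 * 104 / (38 + 104)
v = 13.9155 uM/s

13.9155 uM/s


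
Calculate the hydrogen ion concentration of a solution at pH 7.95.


[H+] = 10^(-pH)
[H+] = 10^(-7.95)
[H+] = 1.122e-08 M

1.122e-08 M


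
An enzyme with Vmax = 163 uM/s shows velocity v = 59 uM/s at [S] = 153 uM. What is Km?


Km = [S] * (Vmax - v) / v
Km = 153 * (163 - 59) / 59
Km = 269.6949 uM

269.6949 uM


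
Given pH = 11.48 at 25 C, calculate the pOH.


pOH = 14 - pH
pOH = 14 - 11.48
pOH = 2.52

2.52


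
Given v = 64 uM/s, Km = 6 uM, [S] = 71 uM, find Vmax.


Vmax = v * (Km + [S]) / [S]
Vmax = 64 * (6 + 71) / 71
Vmax = 69.4085 uM/s

69.4085 uM/s


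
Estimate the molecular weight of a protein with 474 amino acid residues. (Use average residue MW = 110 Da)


MW = n_residues * 110 Da
MW = 474 * 110
MW = 52140 Da

52140 Da


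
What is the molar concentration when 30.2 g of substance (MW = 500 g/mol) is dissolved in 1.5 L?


C = (mass / MW) / volume
C = (30.2 / 500) / 1.5
C = 0.0403 M

0.0403 M


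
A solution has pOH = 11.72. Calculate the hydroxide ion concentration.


[OH-] = 10^(-pOH)
[OH-] = 10^(-11.72)
[OH-] = 1.905e-12 M

1.905e-12 M


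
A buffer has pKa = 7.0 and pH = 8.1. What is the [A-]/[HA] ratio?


[A-]/[HA] = 10^(pH - pKa)
= 10^(8.1 - 7.0)
= 12.5893

12.5893


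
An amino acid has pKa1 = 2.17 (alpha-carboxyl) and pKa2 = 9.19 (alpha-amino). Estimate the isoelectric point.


pI = (pKa1 + pKa2) / 2
pI = (2.17 + 9.19) / 2
pI = 5.68

5.68


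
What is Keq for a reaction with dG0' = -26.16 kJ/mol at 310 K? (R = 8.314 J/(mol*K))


Keq = exp(-dG0 * 1000 / (R * T))
Keq = exp(-(-26.16) * 1000 / (8.314 * 310))
Keq = 25591.0923

25591.0923


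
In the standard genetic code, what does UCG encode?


Standard genetic code lookup.
Codon UCG -> Ser

Ser


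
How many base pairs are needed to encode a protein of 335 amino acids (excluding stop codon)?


Each amino acid = 1 codon = 3 bp
bp = 335 * 3 = 1005 bp

1005 bp


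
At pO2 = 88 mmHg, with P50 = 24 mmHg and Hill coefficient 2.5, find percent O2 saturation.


Y = pO2^n / (P50^n + pO2^n)
Y = 88^2.5 / (24^2.5 + 88^2.5)
Y = 96.26%

96.26%


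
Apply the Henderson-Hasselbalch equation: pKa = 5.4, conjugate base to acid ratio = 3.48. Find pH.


pH = pKa + log10([A-]/[HA])
pH = 5.4 + log10(3.48)
pH = 5.9416

5.9416


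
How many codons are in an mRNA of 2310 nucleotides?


codons = nucleotides / 3
codons = 2310 / 3 = 770

770


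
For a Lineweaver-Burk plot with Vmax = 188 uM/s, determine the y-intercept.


y-intercept = 1/Vmax
= 1/188
= 0.0053 s/uM

0.0053 s/uM


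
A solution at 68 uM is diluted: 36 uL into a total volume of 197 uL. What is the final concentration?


C2 = C1 * V1 / V2
C2 = 68 * 36 / 197
C2 = 12.4264 uM

12.4264 uM


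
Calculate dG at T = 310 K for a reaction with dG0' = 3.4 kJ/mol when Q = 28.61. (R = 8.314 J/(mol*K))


dG = dG0' + RT * ln(Q) / 1000
dG = 3.4 + 8.314 * 310 * ln(28.61) / 1000
dG = 12.0438 kJ/mol

12.0438 kJ/mol


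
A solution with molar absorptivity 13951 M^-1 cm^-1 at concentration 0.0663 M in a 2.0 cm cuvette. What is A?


A = epsilon * c * l
A = 13951 * 0.0663 * 2.0
A = 1849.9026

1849.9026


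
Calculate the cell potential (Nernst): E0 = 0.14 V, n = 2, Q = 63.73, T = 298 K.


E = E0 - (RT/nF) * ln(Q)
E = 0.14 - (8.314 * 298 / (2 * 96485)) * ln(63.73)
E = 0.0867 V

0.0867 V


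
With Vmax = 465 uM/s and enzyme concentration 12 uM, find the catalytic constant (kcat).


kcat = Vmax / [E]t
kcat = 465 / 12
kcat = 38.75 s^-1

38.75 s^-1


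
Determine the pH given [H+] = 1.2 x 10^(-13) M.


pH = -log10([H+])
pH = -log10(1.2 x 10^(-13))
pH = 12.9208

12.9208


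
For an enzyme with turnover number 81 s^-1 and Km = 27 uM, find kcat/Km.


Catalytic efficiency = kcat / Km
= 81 / 27
= 3.0 uM^-1*s^-1

3.0 uM^-1*s^-1


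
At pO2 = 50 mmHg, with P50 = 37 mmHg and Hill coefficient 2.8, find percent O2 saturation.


Y = pO2^n / (P50^n + pO2^n)
Y = 50^2.8 / (37^2.8 + 50^2.8)
Y = 69.91%

69.91%


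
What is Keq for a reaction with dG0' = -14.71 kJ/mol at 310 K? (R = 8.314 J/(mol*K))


Keq = exp(-dG0 * 1000 / (R * T))
Keq = exp(-(-14.71) * 1000 / (8.314 * 310))
Keq = 301.0977

301.0977


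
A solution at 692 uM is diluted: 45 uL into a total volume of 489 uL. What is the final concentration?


C2 = C1 * V1 / V2
C2 = 692 * 45 / 489
C2 = 63.681 uM

63.681 uM


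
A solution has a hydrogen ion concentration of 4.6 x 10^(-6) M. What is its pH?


pH = -log10([H+])
pH = -log10(4.6 x 10^(-6))
pH = 5.3372

5.3372


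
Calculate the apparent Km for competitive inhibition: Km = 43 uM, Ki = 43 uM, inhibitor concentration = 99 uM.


Km_app = Km * (1 + [I]/Ki)
Km_app = 43 * (1 + 99/43)
Km_app = 142.0 uM

142.0 uM


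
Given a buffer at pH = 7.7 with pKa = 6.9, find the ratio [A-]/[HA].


[A-]/[HA] = 10^(pH - pKa)
= 10^(7.7 - 6.9)
= 6.3096

6.3096


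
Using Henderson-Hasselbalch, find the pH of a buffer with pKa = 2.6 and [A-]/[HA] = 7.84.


pH = pKa + log10([A-]/[HA])
pH = 2.6 + log10(7.84)
pH = 3.4943

3.4943


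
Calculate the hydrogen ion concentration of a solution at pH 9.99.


[H+] = 10^(-pH)
[H+] = 10^(-9.99)
[H+] = 1.023e-10 M

1.023e-10 M


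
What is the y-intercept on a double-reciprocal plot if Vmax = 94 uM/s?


y-intercept = 1/Vmax
= 1/94
= 0.0106 s/uM

0.0106 s/uM


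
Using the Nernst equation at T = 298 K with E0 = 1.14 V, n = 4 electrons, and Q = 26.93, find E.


E = E0 - (RT/nF) * ln(Q)
E = 1.14 - (8.314 * 298 / (4 * 96485)) * ln(26.93)
E = 1.1189 V

1.1189 V


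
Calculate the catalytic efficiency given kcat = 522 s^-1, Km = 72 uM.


Catalytic efficiency = kcat / Km
= 522 / 72
= 7.25 uM^-1*s^-1

7.25 uM^-1*s^-1


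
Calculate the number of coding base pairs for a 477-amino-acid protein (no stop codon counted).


Each amino acid = 1 codon = 3 bp
bp = 477 * 3 = 1431 bp

1431 bp


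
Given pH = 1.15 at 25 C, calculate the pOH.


pOH = 14 - pH
pOH = 14 - 1.15
pOH = 12.85

12.85


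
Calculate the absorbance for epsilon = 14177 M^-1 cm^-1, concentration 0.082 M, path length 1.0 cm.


A = epsilon * c * l
A = 14177 * 0.082 * 1.0
A = 1162.514

1162.514


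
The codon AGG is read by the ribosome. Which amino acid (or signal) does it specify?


Standard genetic code lookup.
Codon AGG -> Arg

Arg


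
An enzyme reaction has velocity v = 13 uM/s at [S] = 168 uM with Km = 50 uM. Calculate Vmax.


Vmax = v * (Km + [S]) / [S]
Vmax = 13 * (50 + 168) / 168
Vmax = 16.869 uM/s

16.869 uM/s


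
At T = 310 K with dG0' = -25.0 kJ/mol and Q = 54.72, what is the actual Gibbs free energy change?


dG = dG0' + RT * ln(Q) / 1000
dG = -25.0 + 8.314 * 310 * ln(54.72) / 1000
dG = -14.6849 kJ/mol

-14.6849 kJ/mol


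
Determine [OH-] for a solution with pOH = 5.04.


[OH-] = 10^(-pOH)
[OH-] = 10^(-5.04)
[OH-] = 9.120e-06 M

9.120e-06 M


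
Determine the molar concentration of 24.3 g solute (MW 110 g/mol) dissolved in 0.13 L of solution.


C = (mass / MW) / volume
C = (24.3 / 110) / 0.13
C = 1.6993 M

1.6993 M


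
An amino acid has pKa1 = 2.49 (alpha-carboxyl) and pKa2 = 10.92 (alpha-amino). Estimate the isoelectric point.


pI = (pKa1 + pKa2) / 2
pI = (2.49 + 10.92) / 2
pI = 6.705

6.705


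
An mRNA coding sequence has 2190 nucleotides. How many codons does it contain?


codons = nucleotides / 3
codons = 2190 / 3 = 730

730


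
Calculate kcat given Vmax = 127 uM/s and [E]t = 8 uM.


kcat = Vmax / [E]t
kcat = 127 / 8
kcat = 15.875 s^-1

15.875 s^-1


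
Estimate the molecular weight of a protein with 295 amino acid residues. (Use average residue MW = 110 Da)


MW = n_residues * 110 Da
MW = 295 * 110
MW = 32450 Da

32450 Da


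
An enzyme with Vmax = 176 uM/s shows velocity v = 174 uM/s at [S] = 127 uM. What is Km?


Km = [S] * (Vmax - v) / v
Km = 127 * (176 - 174) / 174
Km = 1.4598 uM

1.4598 uM


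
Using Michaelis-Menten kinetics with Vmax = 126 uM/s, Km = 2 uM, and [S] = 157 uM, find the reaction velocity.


v = Vmax * [S] / (Km + [S])
v = 126 * 157 / (2 + 157)
v = 124.4151 uM/s

124.4151 uM/s


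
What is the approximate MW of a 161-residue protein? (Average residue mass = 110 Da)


MW = n_residues * 110 Da
MW = 161 * 110
MW = 17710 Da

17710 Da


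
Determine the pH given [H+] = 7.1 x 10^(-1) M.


pH = -log10([H+])
pH = -log10(7.1 x 10^(-1))
pH = 0.1487

0.1487


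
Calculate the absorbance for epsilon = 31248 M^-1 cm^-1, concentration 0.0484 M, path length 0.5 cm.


A = epsilon * c * l
A = 31248 * 0.0484 * 0.5
A = 756.2016

756.2016


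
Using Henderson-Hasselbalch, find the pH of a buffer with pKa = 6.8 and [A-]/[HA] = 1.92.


pH = pKa + log10([A-]/[HA])
pH = 6.8 + log10(1.92)
pH = 7.0833

7.0833


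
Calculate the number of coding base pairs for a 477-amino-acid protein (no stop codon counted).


Each amino acid = 1 codon = 3 bp
bp = 477 * 3 = 1431 bp

1431 bp


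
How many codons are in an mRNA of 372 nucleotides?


codons = nucleotides / 3
codons = 372 / 3 = 124

124


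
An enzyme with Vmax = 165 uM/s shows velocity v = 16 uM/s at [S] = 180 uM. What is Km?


Km = [S] * (Vmax - v) / v
Km = 180 * (165 - 16) / 16
Km = 1676.25 uM

1676.25 uM


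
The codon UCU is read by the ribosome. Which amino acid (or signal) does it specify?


Standard genetic code lookup.
Codon UCU -> Ser

Ser


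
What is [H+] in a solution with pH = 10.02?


[H+] = 10^(-pH)
[H+] = 10^(-10.02)
[H+] = 9.550e-11 M

9.550e-11 M


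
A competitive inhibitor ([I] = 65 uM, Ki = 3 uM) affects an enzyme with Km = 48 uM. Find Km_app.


Km_app = Km * (1 + [I]/Ki)
Km_app = 48 * (1 + 65/3)
Km_app = 1088.0 uM

1088.0 uM


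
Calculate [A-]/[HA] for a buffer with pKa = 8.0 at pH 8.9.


[A-]/[HA] = 10^(pH - pKa)
= 10^(8.9 - 8.0)
= 7.9433

7.9433


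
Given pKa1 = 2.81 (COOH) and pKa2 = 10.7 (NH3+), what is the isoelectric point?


pI = (pKa1 + pKa2) / 2
pI = (2.81 + 10.7) / 2
pI = 6.755

6.755


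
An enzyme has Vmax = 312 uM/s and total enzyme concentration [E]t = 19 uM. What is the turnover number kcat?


kcat = Vmax / [E]t
kcat = 312 / 19
kcat = 16.4211 s^-1

16.4211 s^-1


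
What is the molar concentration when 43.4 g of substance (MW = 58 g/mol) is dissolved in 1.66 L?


C = (mass / MW) / volume
C = (43.4 / 58) / 1.66
C = 0.4508 M

0.4508 M


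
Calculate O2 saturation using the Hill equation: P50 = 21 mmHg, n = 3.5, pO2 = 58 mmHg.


Y = pO2^n / (P50^n + pO2^n)
Y = 58^3.5 / (21^3.5 + 58^3.5)
Y = 97.22%

97.22%


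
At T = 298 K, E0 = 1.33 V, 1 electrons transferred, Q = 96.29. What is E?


E = E0 - (RT/nF) * ln(Q)
E = 1.33 - (8.314 * 298 / (1 * 96485)) * ln(96.29)
E = 1.2127 V

1.2127 V


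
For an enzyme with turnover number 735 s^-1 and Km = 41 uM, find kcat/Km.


Catalytic efficiency = kcat / Km
= 735 / 41
= 17.9268 uM^-1*s^-1

17.9268 uM^-1*s^-1


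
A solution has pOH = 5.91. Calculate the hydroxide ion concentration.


[OH-] = 10^(-pOH)
[OH-] = 10^(-5.91)
[OH-] = 1.230e-06 M

1.230e-06 M


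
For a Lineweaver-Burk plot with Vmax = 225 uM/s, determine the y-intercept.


y-intercept = 1/Vmax
= 1/225
= 0.0044 s/uM

0.0044 s/uM


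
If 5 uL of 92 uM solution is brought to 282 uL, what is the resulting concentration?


C2 = C1 * V1 / V2
C2 = 92 * 5 / 282
C2 = 1.6312 uM

1.6312 uM


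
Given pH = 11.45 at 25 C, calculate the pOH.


pOH = 14 - pH
pOH = 14 - 11.45
pOH = 2.55

2.55


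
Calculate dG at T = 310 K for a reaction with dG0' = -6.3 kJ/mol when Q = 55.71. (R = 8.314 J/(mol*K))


dG = dG0' + RT * ln(Q) / 1000
dG = -6.3 + 8.314 * 310 * ln(55.71) / 1000
dG = 4.0613 kJ/mol

4.0613 kJ/mol


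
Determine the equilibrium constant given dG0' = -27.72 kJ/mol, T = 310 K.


Keq = exp(-dG0 * 1000 / (R * T))
Keq = exp(-(-27.72) * 1000 / (8.314 * 310))
Keq = 46876.6432

46876.6432


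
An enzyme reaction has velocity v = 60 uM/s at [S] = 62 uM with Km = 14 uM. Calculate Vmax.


Vmax = v * (Km + [S]) / [S]
Vmax = 60 * (14 + 62) / 62
Vmax = 73.5484 uM/s

73.5484 uM/s


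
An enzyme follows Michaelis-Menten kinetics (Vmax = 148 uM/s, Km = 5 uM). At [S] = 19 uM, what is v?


v = Vmax * [S] / (Km + [S])
v = 148 * 19 / (5 + 19)
v = 117.1667 uM/s

117.1667 uM/s


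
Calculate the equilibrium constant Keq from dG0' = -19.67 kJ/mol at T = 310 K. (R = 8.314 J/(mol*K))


Keq = exp(-dG0 * 1000 / (R * T))
Keq = exp(-(-19.67) * 1000 / (8.314 * 310))
Keq = 2062.965

2062.965


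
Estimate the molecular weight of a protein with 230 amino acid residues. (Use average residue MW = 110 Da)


MW = n_residues * 110 Da
MW = 230 * 110
MW = 25300 Da

25300 Da


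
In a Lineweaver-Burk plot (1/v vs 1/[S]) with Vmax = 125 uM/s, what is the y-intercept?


y-intercept = 1/Vmax
= 1/125
= 0.008 s/uM

0.008 s/uM


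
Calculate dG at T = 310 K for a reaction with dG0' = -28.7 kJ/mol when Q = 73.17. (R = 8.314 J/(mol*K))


dG = dG0' + RT * ln(Q) / 1000
dG = -28.7 + 8.314 * 310 * ln(73.17) / 1000
dG = -17.636 kJ/mol

-17.636 kJ/mol


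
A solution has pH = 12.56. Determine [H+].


[H+] = 10^(-pH)
[H+] = 10^(-12.56)
[H+] = 2.754e-13 M

2.754e-13 M


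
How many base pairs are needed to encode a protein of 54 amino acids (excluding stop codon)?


Each amino acid = 1 codon = 3 bp
bp = 54 * 3 = 162 bp

162 bp


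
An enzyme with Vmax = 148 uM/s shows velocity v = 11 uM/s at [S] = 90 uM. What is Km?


Km = [S] * (Vmax - v) / v
Km = 90 * (148 - 11) / 11
Km = 1120.9091 uM

1120.9091 uM


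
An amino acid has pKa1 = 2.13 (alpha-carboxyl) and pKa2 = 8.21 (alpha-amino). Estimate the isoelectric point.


pI = (pKa1 + pKa2) / 2
pI = (2.13 + 8.21) / 2
pI = 5.17

5.17


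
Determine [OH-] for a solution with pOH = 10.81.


[OH-] = 10^(-pOH)
[OH-] = 10^(-10.81)
[OH-] = 1.549e-11 M

1.549e-11 M


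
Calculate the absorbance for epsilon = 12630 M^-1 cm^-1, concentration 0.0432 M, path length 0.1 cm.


A = epsilon * c * l
A = 12630 * 0.0432 * 0.1
A = 54.5616

54.5616


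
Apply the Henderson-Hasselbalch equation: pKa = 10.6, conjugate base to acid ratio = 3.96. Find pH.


pH = pKa + log10([A-]/[HA])
pH = 10.6 + log10(3.96)
pH = 11.1977

11.1977


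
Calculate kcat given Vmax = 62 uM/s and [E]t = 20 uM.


kcat = Vmax / [E]t
kcat = 62 / 20
kcat = 3.1 s^-1

3.1 s^-1


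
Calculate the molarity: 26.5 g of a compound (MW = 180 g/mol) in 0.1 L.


C = (mass / MW) / volume
C = (26.5 / 180) / 0.1
C = 1.4722 M

1.4722 M


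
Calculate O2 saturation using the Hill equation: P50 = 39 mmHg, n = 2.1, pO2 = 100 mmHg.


Y = pO2^n / (P50^n + pO2^n)
Y = 100^2.1 / (39^2.1 + 100^2.1)
Y = 87.84%

87.84%


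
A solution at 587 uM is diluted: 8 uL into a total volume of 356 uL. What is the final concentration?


C2 = C1 * V1 / V2
C2 = 587 * 8 / 356
C2 = 13.191 uM

13.191 uM


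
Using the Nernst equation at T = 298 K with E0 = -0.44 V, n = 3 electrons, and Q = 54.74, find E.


E = E0 - (RT/nF) * ln(Q)
E = -0.44 - (8.314 * 298 / (3 * 96485)) * ln(54.74)
E = -0.4743 V

-0.4743 V


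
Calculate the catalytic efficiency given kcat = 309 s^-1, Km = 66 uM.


Catalytic efficiency = kcat / Km
= 309 / 66
= 4.6818 uM^-1*s^-1

4.6818 uM^-1*s^-1


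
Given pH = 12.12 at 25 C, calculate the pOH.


pOH = 14 - pH
pOH = 14 - 12.12
pOH = 1.88

1.88


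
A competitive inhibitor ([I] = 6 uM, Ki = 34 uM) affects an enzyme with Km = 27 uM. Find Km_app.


Km_app = Km * (1 + [I]/Ki)
Km_app = 27 * (1 + 6/34)
Km_app = 31.7647 uM

31.7647 uM


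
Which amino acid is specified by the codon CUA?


Standard genetic code lookup.
Codon CUA -> Leu

Leu


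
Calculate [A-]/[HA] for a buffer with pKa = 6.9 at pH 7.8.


[A-]/[HA] = 10^(pH - pKa)
= 10^(7.8 - 6.9)
= 7.9433

7.9433


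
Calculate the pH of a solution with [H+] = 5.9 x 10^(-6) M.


pH = -log10([H+])
pH = -log10(5.9 x 10^(-6))
pH = 5.2291

5.2291


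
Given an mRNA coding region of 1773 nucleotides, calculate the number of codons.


codons = nucleotides / 3
codons = 1773 / 3 = 591

591


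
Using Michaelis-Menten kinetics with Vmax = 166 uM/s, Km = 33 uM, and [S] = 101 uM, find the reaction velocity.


v = Vmax * [S] / (Km + [S])
v = 166 * 101 / (33 + 101)
v = 125.1194 uM/s

125.1194 uM/s


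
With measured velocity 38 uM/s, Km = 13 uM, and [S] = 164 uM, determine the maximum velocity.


Vmax = v * (Km + [S]) / [S]
Vmax = 38 * (13 + 164) / 164
Vmax = 41.0122 uM/s

41.0122 uM/s


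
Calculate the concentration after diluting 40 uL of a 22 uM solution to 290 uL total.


C2 = C1 * V1 / V2
C2 = 22 * 40 / 290
C2 = 3.0345 uM

3.0345 uM


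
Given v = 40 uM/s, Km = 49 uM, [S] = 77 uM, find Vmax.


Vmax = v * (Km + [S]) / [S]
Vmax = 40 * (49 + 77) / 77
Vmax = 65.4545 uM/s

65.4545 uM/s


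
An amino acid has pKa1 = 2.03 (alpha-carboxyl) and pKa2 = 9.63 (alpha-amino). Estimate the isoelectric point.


pI = (pKa1 + pKa2) / 2
pI = (2.03 + 9.63) / 2
pI = 5.83

5.83


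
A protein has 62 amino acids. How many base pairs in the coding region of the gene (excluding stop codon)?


Each amino acid = 1 codon = 3 bp
bp = 62 * 3 = 186 bp

186 bp


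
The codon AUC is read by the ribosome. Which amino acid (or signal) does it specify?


Standard genetic code lookup.
Codon AUC -> Ile

Ile


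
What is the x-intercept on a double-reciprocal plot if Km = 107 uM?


x-intercept = -1/Km
= -1/107
= -0.0093 1/uM

-0.0093 1/uM


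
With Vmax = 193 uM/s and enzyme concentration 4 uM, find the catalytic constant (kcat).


kcat = Vmax / [E]t
kcat = 193 / 4
kcat = 48.25 s^-1

48.25 s^-1


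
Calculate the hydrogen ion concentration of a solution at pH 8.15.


[H+] = 10^(-pH)
[H+] = 10^(-8.15)
[H+] = 7.079e-09 M

7.079e-09 M


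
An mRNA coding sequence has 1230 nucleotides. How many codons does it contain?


codons = nucleotides / 3
codons = 1230 / 3 = 410

410


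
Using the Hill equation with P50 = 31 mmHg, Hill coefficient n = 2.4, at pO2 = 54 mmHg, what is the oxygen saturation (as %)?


Y = pO2^n / (P50^n + pO2^n)
Y = 54^2.4 / (31^2.4 + 54^2.4)
Y = 79.12%

79.12%


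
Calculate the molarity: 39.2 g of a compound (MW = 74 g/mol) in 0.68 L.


C = (mass / MW) / volume
C = (39.2 / 74) / 0.68
C = 0.779 M

0.779 M


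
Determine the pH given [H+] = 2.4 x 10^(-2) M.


pH = -log10([H+])
pH = -log10(2.4 x 10^(-2))
pH = 1.6198

1.6198


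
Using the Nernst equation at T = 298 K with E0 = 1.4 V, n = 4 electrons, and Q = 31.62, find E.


E = E0 - (RT/nF) * ln(Q)
E = 1.4 - (8.314 * 298 / (4 * 96485)) * ln(31.62)
E = 1.3778 V

1.3778 V


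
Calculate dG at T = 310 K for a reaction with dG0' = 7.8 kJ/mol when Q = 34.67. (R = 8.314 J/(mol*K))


dG = dG0' + RT * ln(Q) / 1000
dG = 7.8 + 8.314 * 310 * ln(34.67) / 1000
dG = 16.9389 kJ/mol

16.9389 kJ/mol


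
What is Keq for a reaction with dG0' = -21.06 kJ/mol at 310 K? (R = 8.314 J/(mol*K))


Keq = exp(-dG0 * 1000 / (R * T))
Keq = exp(-(-21.06) * 1000 / (8.314 * 310))
Keq = 3537.6406

3537.6406


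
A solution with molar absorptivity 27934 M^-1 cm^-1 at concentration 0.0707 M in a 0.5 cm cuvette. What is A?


A = epsilon * c * l
A = 27934 * 0.0707 * 0.5
A = 987.4669

987.4669


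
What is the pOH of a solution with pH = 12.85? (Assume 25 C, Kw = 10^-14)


pOH = 14 - pH
pOH = 14 - 12.85
pOH = 1.15

1.15


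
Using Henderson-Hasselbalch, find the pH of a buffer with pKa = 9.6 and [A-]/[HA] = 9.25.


pH = pKa + log10([A-]/[HA])
pH = 9.6 + log10(9.25)
pH = 10.5661

10.5661


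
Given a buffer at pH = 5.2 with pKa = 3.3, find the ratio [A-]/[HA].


[A-]/[HA] = 10^(pH - pKa)
= 10^(5.2 - 3.3)
= 79.4328

79.4328


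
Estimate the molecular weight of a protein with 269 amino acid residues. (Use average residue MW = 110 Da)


MW = n_residues * 110 Da
MW = 269 * 110
MW = 29590 Da

29590 Da


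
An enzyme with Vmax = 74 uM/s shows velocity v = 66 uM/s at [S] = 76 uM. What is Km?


Km = [S] * (Vmax - v) / v
Km = 76 * (74 - 66) / 66
Km = 9.2121 uM

9.2121 uM


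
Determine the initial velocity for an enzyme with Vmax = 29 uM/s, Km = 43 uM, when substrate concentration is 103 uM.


v = Vmax * [S] / (Km + [S])
v = 29 * 103 / (43 + 103)
v = 20.4589 uM/s

20.4589 uM/s


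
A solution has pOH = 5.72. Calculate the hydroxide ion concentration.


[OH-] = 10^(-pOH)
[OH-] = 10^(-5.72)
[OH-] = 1.905e-06 M

1.905e-06 M


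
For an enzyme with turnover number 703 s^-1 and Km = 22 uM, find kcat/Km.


Catalytic efficiency = kcat / Km
= 703 / 22
= 31.9545 uM^-1*s^-1

31.9545 uM^-1*s^-1


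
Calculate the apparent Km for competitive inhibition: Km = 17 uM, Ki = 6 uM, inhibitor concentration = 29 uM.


Km_app = Km * (1 + [I]/Ki)
Km_app = 17 * (1 + 29/6)
Km_app = 99.1667 uM

99.1667 uM


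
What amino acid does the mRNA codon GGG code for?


Standard genetic code lookup.
Codon GGG -> Gly

Gly


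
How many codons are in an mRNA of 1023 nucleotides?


codons = nucleotides / 3
codons = 1023 / 3 = 341

341


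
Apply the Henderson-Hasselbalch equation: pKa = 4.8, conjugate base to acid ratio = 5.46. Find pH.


pH = pKa + log10([A-]/[HA])
pH = 4.8 + log10(5.46)
pH = 5.5372

5.5372


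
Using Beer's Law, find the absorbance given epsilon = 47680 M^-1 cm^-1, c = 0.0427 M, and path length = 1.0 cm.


A = epsilon * c * l
A = 47680 * 0.0427 * 1.0
A = 2035.936

2035.936


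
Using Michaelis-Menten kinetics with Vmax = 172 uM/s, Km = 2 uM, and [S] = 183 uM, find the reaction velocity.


v = Vmax * [S] / (Km + [S])
v = 172 * 183 / (2 + 183)
v = 170.1405 uM/s

170.1405 uM/s


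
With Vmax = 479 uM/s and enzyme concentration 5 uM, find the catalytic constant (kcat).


kcat = Vmax / [E]t
kcat = 479 / 5
kcat = 95.8 s^-1

95.8 s^-1


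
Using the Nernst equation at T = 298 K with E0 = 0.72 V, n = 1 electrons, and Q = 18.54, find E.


E = E0 - (RT/nF) * ln(Q)
E = 0.72 - (8.314 * 298 / (1 * 96485)) * ln(18.54)
E = 0.645 V

0.645 V


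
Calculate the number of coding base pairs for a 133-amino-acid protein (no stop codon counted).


Each amino acid = 1 codon = 3 bp
bp = 133 * 3 = 399 bp

399 bp


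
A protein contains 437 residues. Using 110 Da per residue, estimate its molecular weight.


MW = n_residues * 110 Da
MW = 437 * 110
MW = 48070 Da

48070 Da


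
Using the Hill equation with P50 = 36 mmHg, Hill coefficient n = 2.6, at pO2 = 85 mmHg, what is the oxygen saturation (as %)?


Y = pO2^n / (P50^n + pO2^n)
Y = 85^2.6 / (36^2.6 + 85^2.6)
Y = 90.32%

90.32%


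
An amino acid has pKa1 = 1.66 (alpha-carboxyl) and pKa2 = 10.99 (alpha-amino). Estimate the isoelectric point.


pI = (pKa1 + pKa2) / 2
pI = (1.66 + 10.99) / 2
pI = 6.325

6.325


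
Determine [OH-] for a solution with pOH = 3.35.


[OH-] = 10^(-pOH)
[OH-] = 10^(-3.35)
[OH-] = 4.467e-04 M

4.467e-04 M


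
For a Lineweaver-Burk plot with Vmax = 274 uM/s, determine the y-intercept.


y-intercept = 1/Vmax
= 1/274
= 0.0036 s/uM

0.0036 s/uM


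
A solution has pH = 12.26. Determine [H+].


[H+] = 10^(-pH)
[H+] = 10^(-12.26)
[H+] = 5.495e-13 M

5.495e-13 M


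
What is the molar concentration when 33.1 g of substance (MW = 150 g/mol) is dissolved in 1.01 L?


C = (mass / MW) / volume
C = (33.1 / 150) / 1.01
C = 0.2185 M

0.2185 M


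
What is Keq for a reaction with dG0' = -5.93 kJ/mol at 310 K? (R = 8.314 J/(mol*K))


Keq = exp(-dG0 * 1000 / (R * T))
Keq = exp(-(-5.93) * 1000 / (8.314 * 310))
Keq = 9.9824

9.9824


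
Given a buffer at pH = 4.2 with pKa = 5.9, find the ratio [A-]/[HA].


[A-]/[HA] = 10^(pH - pKa)
= 10^(4.2 - 5.9)
= 0.02

0.02


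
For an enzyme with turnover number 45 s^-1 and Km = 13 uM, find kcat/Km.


Catalytic efficiency = kcat / Km
= 45 / 13
= 3.4615 uM^-1*s^-1

3.4615 uM^-1*s^-1


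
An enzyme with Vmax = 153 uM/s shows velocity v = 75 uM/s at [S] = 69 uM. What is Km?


Km = [S] * (Vmax - v) / v
Km = 69 * (153 - 75) / 75
Km = 71.76 uM

71.76 uM


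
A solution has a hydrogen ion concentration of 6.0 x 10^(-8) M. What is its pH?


pH = -log10([H+])
pH = -log10(6.0 x 10^(-8))
pH = 7.2218

7.2218


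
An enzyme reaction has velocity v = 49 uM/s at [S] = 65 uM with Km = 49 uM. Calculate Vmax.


Vmax = v * (Km + [S]) / [S]
Vmax = 49 * (49 + 65) / 65
Vmax = 85.9385 uM/s

85.9385 uM/s


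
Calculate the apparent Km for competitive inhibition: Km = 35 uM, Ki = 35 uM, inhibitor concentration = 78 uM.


Km_app = Km * (1 + [I]/Ki)
Km_app = 35 * (1 + 78/35)
Km_app = 113.0 uM

113.0 uM


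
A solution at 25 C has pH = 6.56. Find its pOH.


pOH = 14 - pH
pOH = 14 - 6.56
pOH = 7.44

7.44


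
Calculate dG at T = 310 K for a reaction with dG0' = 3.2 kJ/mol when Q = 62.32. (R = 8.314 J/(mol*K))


dG = dG0' + RT * ln(Q) / 1000
dG = 3.2 + 8.314 * 310 * ln(62.32) / 1000
dG = 13.8503 kJ/mol

13.8503 kJ/mol


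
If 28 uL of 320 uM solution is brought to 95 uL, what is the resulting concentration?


C2 = C1 * V1 / V2
C2 = 320 * 28 / 95
C2 = 94.3158 uM

94.3158 uM


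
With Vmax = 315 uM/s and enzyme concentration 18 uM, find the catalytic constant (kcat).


kcat = Vmax / [E]t
kcat = 315 / 18
kcat = 17.5 s^-1

17.5 s^-1


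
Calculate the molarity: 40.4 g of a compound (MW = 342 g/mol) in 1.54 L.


C = (mass / MW) / volume
C = (40.4 / 342) / 1.54
C = 0.0767 M

0.0767 M


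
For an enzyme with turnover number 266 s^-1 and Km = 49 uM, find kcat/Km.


Catalytic efficiency = kcat / Km
= 266 / 49
= 5.4286 uM^-1*s^-1

5.4286 uM^-1*s^-1


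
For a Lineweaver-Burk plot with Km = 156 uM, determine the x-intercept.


x-intercept = -1/Km
= -1/156
= -0.0064 1/uM

-0.0064 1/uM


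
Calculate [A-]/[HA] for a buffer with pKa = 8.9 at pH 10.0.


[A-]/[HA] = 10^(pH - pKa)
= 10^(10.0 - 8.9)
= 12.5893

12.5893


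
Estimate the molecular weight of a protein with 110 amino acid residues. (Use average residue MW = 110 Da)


MW = n_residues * 110 Da
MW = 110 * 110
MW = 12100 Da

12100 Da


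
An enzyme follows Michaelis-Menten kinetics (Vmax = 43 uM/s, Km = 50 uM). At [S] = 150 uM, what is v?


v = Vmax * [S] / (Km + [S])
v = 43 * 150 / (50 + 150)
v = 32.25 uM/s

32.25 uM/s


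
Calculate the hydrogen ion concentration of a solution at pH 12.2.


[H+] = 10^(-pH)
[H+] = 10^(-12.2)
[H+] = 6.310e-13 M

6.310e-13 M


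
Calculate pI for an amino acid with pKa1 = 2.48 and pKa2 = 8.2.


pI = (pKa1 + pKa2) / 2
pI = (2.48 + 8.2) / 2
pI = 5.34

5.34


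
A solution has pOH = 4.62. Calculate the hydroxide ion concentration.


[OH-] = 10^(-pOH)
[OH-] = 10^(-4.62)
[OH-] = 2.399e-05 M

2.399e-05 M


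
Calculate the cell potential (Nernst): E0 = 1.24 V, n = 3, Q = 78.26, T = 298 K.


E = E0 - (RT/nF) * ln(Q)
E = 1.24 - (8.314 * 298 / (3 * 96485)) * ln(78.26)
E = 1.2027 V

1.2027 V


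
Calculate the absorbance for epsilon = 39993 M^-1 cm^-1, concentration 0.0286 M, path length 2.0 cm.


A = epsilon * c * l
A = 39993 * 0.0286 * 2.0
A = 2287.5996

2287.5996


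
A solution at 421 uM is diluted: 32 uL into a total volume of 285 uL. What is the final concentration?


C2 = C1 * V1 / V2
C2 = 421 * 32 / 285
C2 = 47.2702 uM

47.2702 uM


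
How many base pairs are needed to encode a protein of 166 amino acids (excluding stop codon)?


Each amino acid = 1 codon = 3 bp
bp = 166 * 3 = 498 bp

498 bp


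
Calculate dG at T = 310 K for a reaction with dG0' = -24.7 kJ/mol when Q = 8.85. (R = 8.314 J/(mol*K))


dG = dG0' + RT * ln(Q) / 1000
dG = -24.7 + 8.314 * 310 * ln(8.85) / 1000
dG = -19.0803 kJ/mol

-19.0803 kJ/mol


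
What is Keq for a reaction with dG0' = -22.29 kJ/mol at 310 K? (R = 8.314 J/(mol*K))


Keq = exp(-dG0 * 1000 / (R * T))
Keq = exp(-(-22.29) * 1000 / (8.314 * 310))
Keq = 5701.3114

5701.3114


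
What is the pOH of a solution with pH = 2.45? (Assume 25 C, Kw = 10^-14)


pOH = 14 - pH
pOH = 14 - 2.45
pOH = 11.55

11.55
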